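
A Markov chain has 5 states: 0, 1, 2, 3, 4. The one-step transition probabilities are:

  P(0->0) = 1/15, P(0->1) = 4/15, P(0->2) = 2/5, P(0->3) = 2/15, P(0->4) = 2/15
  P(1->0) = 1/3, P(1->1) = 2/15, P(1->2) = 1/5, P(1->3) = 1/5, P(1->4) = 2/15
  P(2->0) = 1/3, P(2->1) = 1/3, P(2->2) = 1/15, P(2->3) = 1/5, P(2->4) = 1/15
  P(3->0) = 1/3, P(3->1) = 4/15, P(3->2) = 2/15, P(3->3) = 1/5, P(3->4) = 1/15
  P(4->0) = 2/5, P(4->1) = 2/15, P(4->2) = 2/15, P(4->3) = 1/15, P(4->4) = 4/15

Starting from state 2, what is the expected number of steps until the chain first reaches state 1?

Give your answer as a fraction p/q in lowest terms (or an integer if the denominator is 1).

Let h_i = expected steps to first reach 1 from state i.
Boundary: h_1 = 0.
First-step equations for the other states:
  h_0 = 1 + 1/15*h_0 + 4/15*h_1 + 2/5*h_2 + 2/15*h_3 + 2/15*h_4
  h_2 = 1 + 1/3*h_0 + 1/3*h_1 + 1/15*h_2 + 1/5*h_3 + 1/15*h_4
  h_3 = 1 + 1/3*h_0 + 4/15*h_1 + 2/15*h_2 + 1/5*h_3 + 1/15*h_4
  h_4 = 1 + 2/5*h_0 + 2/15*h_1 + 2/15*h_2 + 1/15*h_3 + 4/15*h_4

Substituting h_1 = 0 and rearranging gives the linear system (I - Q) h = 1:
  [14/15, -2/5, -2/15, -2/15] . (h_0, h_2, h_3, h_4) = 1
  [-1/3, 14/15, -1/5, -1/15] . (h_0, h_2, h_3, h_4) = 1
  [-1/3, -2/15, 4/5, -1/15] . (h_0, h_2, h_3, h_4) = 1
  [-2/5, -2/15, -1/15, 11/15] . (h_0, h_2, h_3, h_4) = 1

Solving yields:
  h_0 = 27120/7229
  h_2 = 51075/14458
  h_3 = 27240/7229
  h_4 = 31770/7229

Starting state is 2, so the expected hitting time is h_2 = 51075/14458.

Answer: 51075/14458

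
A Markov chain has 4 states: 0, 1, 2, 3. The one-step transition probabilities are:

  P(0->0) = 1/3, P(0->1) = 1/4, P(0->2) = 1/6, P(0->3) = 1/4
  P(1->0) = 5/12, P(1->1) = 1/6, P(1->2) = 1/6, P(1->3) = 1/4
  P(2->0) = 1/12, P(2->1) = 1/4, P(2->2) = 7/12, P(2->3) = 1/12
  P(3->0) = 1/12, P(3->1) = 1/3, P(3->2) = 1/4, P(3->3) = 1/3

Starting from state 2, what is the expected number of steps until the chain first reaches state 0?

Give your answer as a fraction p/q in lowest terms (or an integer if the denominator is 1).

Let h_i = expected steps to first reach 0 from state i.
Boundary: h_0 = 0.
First-step equations for the other states:
  h_1 = 1 + 5/12*h_0 + 1/6*h_1 + 1/6*h_2 + 1/4*h_3
  h_2 = 1 + 1/12*h_0 + 1/4*h_1 + 7/12*h_2 + 1/12*h_3
  h_3 = 1 + 1/12*h_0 + 1/3*h_1 + 1/4*h_2 + 1/3*h_3

Substituting h_0 = 0 and rearranging gives the linear system (I - Q) h = 1:
  [5/6, -1/6, -1/4] . (h_1, h_2, h_3) = 1
  [-1/4, 5/12, -1/12] . (h_1, h_2, h_3) = 1
  [-1/3, -1/4, 2/3] . (h_1, h_2, h_3) = 1

Solving yields:
  h_1 = 948/227
  h_2 = 1380/227
  h_3 = 1332/227

Starting state is 2, so the expected hitting time is h_2 = 1380/227.

Answer: 1380/227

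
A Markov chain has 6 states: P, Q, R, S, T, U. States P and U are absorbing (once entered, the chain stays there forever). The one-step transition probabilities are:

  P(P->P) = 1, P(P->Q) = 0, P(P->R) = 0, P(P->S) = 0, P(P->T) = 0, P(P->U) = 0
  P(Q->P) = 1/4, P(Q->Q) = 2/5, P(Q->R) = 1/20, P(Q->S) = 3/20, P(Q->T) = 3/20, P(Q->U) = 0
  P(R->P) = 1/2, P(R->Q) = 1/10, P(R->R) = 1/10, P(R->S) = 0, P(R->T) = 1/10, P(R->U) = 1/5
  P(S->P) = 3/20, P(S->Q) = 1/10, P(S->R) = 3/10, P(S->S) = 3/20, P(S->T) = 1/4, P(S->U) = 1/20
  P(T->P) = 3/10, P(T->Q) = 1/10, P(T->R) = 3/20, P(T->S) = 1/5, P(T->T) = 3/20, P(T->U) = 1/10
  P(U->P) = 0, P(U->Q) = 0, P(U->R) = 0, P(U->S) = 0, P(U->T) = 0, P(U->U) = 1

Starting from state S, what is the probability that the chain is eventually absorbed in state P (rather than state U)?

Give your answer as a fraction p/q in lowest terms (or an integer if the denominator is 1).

Answer: 3797/4985

Derivation:
Let a_i = P(absorbed in P | start in state i).
Boundary conditions: a_P = 1, a_U = 0.
For each transient state i, a_i = sum_j P(i->j) * a_j:
  a_Q = 1/4*a_P + 2/5*a_Q + 1/20*a_R + 3/20*a_S + 3/20*a_T + 0*a_U
  a_R = 1/2*a_P + 1/10*a_Q + 1/10*a_R + 0*a_S + 1/10*a_T + 1/5*a_U
  a_S = 3/20*a_P + 1/10*a_Q + 3/10*a_R + 3/20*a_S + 1/4*a_T + 1/20*a_U
  a_T = 3/10*a_P + 1/10*a_Q + 3/20*a_R + 1/5*a_S + 3/20*a_T + 1/10*a_U

Substituting a_P = 1 and a_U = 0, rearrange to (I - Q) a = r where r[i] = P(i -> P):
  [3/5, -1/20, -3/20, -3/20] . (a_Q, a_R, a_S, a_T) = 1/4
  [-1/10, 9/10, 0, -1/10] . (a_Q, a_R, a_S, a_T) = 1/2
  [-1/10, -3/10, 17/20, -1/4] . (a_Q, a_R, a_S, a_T) = 3/20
  [-1/10, -3/20, -1/5, 17/20] . (a_Q, a_R, a_S, a_T) = 3/10

Solving yields:
  a_Q = 4283/4985
  a_R = 3668/4985
  a_S = 3797/4985
  a_T = 3804/4985

Starting state is S, so the absorption probability is a_S = 3797/4985.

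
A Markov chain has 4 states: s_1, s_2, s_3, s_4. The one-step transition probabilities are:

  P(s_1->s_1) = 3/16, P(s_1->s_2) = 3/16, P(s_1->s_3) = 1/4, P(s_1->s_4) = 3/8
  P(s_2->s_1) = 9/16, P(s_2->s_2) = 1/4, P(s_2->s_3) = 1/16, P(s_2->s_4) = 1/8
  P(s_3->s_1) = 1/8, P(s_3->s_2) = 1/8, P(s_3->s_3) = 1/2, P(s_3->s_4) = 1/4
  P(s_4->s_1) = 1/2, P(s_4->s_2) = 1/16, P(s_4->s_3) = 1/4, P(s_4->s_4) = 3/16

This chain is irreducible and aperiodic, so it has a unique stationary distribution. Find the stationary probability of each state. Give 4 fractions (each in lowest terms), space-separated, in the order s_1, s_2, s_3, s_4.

Answer: 994/3279 160/1093 973/3279 832/3279

Derivation:
The stationary distribution satisfies pi = pi * P, i.e.:
  pi_s_1 = 3/16*pi_s_1 + 9/16*pi_s_2 + 1/8*pi_s_3 + 1/2*pi_s_4
  pi_s_2 = 3/16*pi_s_1 + 1/4*pi_s_2 + 1/8*pi_s_3 + 1/16*pi_s_4
  pi_s_3 = 1/4*pi_s_1 + 1/16*pi_s_2 + 1/2*pi_s_3 + 1/4*pi_s_4
  pi_s_4 = 3/8*pi_s_1 + 1/8*pi_s_2 + 1/4*pi_s_3 + 3/16*pi_s_4
with normalization: pi_s_1 + pi_s_2 + pi_s_3 + pi_s_4 = 1.

Using the first 3 balance equations plus normalization, the linear system A*pi = b is:
  [-13/16, 9/16, 1/8, 1/2] . pi = 0
  [3/16, -3/4, 1/8, 1/16] . pi = 0
  [1/4, 1/16, -1/2, 1/4] . pi = 0
  [1, 1, 1, 1] . pi = 1

Solving yields:
  pi_s_1 = 994/3279
  pi_s_2 = 160/1093
  pi_s_3 = 973/3279
  pi_s_4 = 832/3279

Verification (pi * P):
  994/3279*3/16 + 160/1093*9/16 + 973/3279*1/8 + 832/3279*1/2 = 994/3279 = pi_s_1  (ok)
  994/3279*3/16 + 160/1093*1/4 + 973/3279*1/8 + 832/3279*1/16 = 160/1093 = pi_s_2  (ok)
  994/3279*1/4 + 160/1093*1/16 + 973/3279*1/2 + 832/3279*1/4 = 973/3279 = pi_s_3  (ok)
  994/3279*3/8 + 160/1093*1/8 + 973/3279*1/4 + 832/3279*3/16 = 832/3279 = pi_s_4  (ok)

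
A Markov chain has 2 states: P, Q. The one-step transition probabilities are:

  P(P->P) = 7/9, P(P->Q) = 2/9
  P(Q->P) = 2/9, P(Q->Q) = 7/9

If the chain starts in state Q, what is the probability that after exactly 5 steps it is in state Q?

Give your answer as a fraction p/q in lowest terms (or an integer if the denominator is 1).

Computing P^5 by repeated multiplication:
P^1 =
  P: [7/9, 2/9]
  Q: [2/9, 7/9]
P^2 =
  P: [53/81, 28/81]
  Q: [28/81, 53/81]
P^3 =
  P: [427/729, 302/729]
  Q: [302/729, 427/729]
P^4 =
  P: [3593/6561, 2968/6561]
  Q: [2968/6561, 3593/6561]
P^5 =
  P: [31087/59049, 27962/59049]
  Q: [27962/59049, 31087/59049]

(P^5)[Q -> Q] = 31087/59049

Answer: 31087/59049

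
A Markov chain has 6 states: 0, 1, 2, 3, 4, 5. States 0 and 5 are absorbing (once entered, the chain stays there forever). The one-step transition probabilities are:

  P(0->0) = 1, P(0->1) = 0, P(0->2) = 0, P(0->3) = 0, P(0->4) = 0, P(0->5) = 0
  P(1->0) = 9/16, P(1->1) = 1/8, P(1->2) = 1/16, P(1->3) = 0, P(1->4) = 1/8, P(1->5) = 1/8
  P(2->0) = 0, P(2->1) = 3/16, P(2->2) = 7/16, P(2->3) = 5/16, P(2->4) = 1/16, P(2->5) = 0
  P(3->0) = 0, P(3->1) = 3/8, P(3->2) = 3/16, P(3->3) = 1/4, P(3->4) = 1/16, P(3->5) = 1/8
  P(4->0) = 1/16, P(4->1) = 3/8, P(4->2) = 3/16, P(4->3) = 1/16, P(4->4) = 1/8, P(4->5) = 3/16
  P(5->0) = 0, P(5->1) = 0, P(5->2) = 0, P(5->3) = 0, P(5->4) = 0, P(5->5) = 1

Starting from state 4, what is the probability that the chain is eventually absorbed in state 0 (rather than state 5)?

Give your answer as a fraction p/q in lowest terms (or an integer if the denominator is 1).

Let a_i = P(absorbed in 0 | start in state i).
Boundary conditions: a_0 = 1, a_5 = 0.
For each transient state i, a_i = sum_j P(i->j) * a_j:
  a_1 = 9/16*a_0 + 1/8*a_1 + 1/16*a_2 + 0*a_3 + 1/8*a_4 + 1/8*a_5
  a_2 = 0*a_0 + 3/16*a_1 + 7/16*a_2 + 5/16*a_3 + 1/16*a_4 + 0*a_5
  a_3 = 0*a_0 + 3/8*a_1 + 3/16*a_2 + 1/4*a_3 + 1/16*a_4 + 1/8*a_5
  a_4 = 1/16*a_0 + 3/8*a_1 + 3/16*a_2 + 1/16*a_3 + 1/8*a_4 + 3/16*a_5

Substituting a_0 = 1 and a_5 = 0, rearrange to (I - Q) a = r where r[i] = P(i -> 0):
  [7/8, -1/16, 0, -1/8] . (a_1, a_2, a_3, a_4) = 9/16
  [-3/16, 9/16, -5/16, -1/16] . (a_1, a_2, a_3, a_4) = 0
  [-3/8, -3/16, 3/4, -1/16] . (a_1, a_2, a_3, a_4) = 0
  [-3/8, -3/16, -1/16, 7/8] . (a_1, a_2, a_3, a_4) = 1/16

Solving yields:
  a_1 = 1622/2097
  a_2 = 9631/14679
  a_3 = 978/1631
  a_4 = 2869/4893

Starting state is 4, so the absorption probability is a_4 = 2869/4893.

Answer: 2869/4893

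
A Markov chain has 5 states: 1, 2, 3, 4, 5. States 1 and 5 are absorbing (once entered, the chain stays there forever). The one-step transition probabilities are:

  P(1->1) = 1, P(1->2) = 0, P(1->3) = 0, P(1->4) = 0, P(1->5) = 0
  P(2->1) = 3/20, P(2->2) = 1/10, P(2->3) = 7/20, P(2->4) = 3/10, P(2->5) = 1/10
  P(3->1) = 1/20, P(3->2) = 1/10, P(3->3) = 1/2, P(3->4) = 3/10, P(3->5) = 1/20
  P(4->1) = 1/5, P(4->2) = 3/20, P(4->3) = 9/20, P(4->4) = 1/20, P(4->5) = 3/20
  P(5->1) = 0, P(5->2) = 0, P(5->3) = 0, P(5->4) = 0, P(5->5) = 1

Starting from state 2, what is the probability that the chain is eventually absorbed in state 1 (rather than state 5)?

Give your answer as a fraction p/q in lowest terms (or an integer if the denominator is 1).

Let a_i = P(absorbed in 1 | start in state i).
Boundary conditions: a_1 = 1, a_5 = 0.
For each transient state i, a_i = sum_j P(i->j) * a_j:
  a_2 = 3/20*a_1 + 1/10*a_2 + 7/20*a_3 + 3/10*a_4 + 1/10*a_5
  a_3 = 1/20*a_1 + 1/10*a_2 + 1/2*a_3 + 3/10*a_4 + 1/20*a_5
  a_4 = 1/5*a_1 + 3/20*a_2 + 9/20*a_3 + 1/20*a_4 + 3/20*a_5

Substituting a_1 = 1 and a_5 = 0, rearrange to (I - Q) a = r where r[i] = P(i -> 1):
  [9/10, -7/20, -3/10] . (a_2, a_3, a_4) = 3/20
  [-1/10, 1/2, -3/10] . (a_2, a_3, a_4) = 1/20
  [-3/20, -9/20, 19/20] . (a_2, a_3, a_4) = 1/5

Solving yields:
  a_2 = 59/104
  a_3 = 243/442
  a_4 = 991/1768

Starting state is 2, so the absorption probability is a_2 = 59/104.

Answer: 59/104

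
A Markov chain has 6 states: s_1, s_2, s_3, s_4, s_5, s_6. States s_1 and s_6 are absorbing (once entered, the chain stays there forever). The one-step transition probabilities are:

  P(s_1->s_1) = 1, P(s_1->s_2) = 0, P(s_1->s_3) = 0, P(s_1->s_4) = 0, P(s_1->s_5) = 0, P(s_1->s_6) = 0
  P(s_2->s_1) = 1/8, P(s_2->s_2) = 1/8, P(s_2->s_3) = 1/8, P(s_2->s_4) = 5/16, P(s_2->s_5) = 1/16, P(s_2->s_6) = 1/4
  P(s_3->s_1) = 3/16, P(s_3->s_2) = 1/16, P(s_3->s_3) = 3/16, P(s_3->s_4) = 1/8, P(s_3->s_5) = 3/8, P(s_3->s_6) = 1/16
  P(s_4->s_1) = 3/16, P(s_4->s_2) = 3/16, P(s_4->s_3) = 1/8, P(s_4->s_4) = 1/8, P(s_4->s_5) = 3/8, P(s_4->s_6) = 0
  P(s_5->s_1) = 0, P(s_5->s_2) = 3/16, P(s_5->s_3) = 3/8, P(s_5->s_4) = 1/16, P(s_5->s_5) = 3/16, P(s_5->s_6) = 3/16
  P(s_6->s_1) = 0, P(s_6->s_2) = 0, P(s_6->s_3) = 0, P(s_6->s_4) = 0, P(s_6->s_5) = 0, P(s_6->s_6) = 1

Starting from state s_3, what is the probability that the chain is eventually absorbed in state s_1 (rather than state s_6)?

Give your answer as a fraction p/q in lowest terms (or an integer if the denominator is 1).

Let a_i = P(absorbed in s_1 | start in state i).
Boundary conditions: a_s_1 = 1, a_s_6 = 0.
For each transient state i, a_i = sum_j P(i->j) * a_j:
  a_s_2 = 1/8*a_s_1 + 1/8*a_s_2 + 1/8*a_s_3 + 5/16*a_s_4 + 1/16*a_s_5 + 1/4*a_s_6
  a_s_3 = 3/16*a_s_1 + 1/16*a_s_2 + 3/16*a_s_3 + 1/8*a_s_4 + 3/8*a_s_5 + 1/16*a_s_6
  a_s_4 = 3/16*a_s_1 + 3/16*a_s_2 + 1/8*a_s_3 + 1/8*a_s_4 + 3/8*a_s_5 + 0*a_s_6
  a_s_5 = 0*a_s_1 + 3/16*a_s_2 + 3/8*a_s_3 + 1/16*a_s_4 + 3/16*a_s_5 + 3/16*a_s_6

Substituting a_s_1 = 1 and a_s_6 = 0, rearrange to (I - Q) a = r where r[i] = P(i -> s_1):
  [7/8, -1/8, -5/16, -1/16] . (a_s_2, a_s_3, a_s_4, a_s_5) = 1/8
  [-1/16, 13/16, -1/8, -3/8] . (a_s_2, a_s_3, a_s_4, a_s_5) = 3/16
  [-3/16, -1/8, 7/8, -3/8] . (a_s_2, a_s_3, a_s_4, a_s_5) = 3/16
  [-3/16, -3/8, -1/16, 13/16] . (a_s_2, a_s_3, a_s_4, a_s_5) = 0

Solving yields:
  a_s_2 = 3901/8801
  a_s_3 = 4658/8801
  a_s_4 = 9709/17602
  a_s_5 = 6847/17602

Starting state is s_3, so the absorption probability is a_s_3 = 4658/8801.

Answer: 4658/8801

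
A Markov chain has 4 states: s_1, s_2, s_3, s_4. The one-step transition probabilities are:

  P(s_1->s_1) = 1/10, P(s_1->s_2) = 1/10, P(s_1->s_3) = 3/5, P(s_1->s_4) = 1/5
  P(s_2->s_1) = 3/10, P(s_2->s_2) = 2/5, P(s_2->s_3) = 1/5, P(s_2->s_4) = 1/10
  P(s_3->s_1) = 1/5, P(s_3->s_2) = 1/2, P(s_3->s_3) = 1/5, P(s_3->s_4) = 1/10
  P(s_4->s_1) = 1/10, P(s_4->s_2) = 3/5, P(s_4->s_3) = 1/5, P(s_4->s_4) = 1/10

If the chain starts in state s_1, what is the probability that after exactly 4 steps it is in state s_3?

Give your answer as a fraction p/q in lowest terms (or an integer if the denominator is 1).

Answer: 359/1250

Derivation:
Computing P^4 by repeated multiplication:
P^1 =
  s_1: [1/10, 1/10, 3/5, 1/5]
  s_2: [3/10, 2/5, 1/5, 1/10]
  s_3: [1/5, 1/2, 1/5, 1/10]
  s_4: [1/10, 3/5, 1/5, 1/10]
P^2 =
  s_1: [9/50, 47/100, 6/25, 11/100]
  s_2: [1/5, 7/20, 8/25, 13/100]
  s_3: [11/50, 19/50, 7/25, 3/25]
  s_4: [6/25, 41/100, 6/25, 11/100]
P^3 =
  s_1: [109/500, 49/125, 34/125, 59/500]
  s_2: [101/500, 199/500, 7/25, 3/25]
  s_3: [51/250, 193/500, 36/125, 61/500]
  s_4: [103/500, 187/500, 37/125, 31/250]
P^4 =
  s_1: [257/1250, 1927/5000, 359/1250, 609/5000]
  s_2: [519/2500, 1957/5000, 351/1250, 601/5000]
  s_3: [103/500, 49/125, 176/625, 301/2500]
  s_4: [511/2500, 1963/5000, 353/1250, 603/5000]

(P^4)[s_1 -> s_3] = 359/1250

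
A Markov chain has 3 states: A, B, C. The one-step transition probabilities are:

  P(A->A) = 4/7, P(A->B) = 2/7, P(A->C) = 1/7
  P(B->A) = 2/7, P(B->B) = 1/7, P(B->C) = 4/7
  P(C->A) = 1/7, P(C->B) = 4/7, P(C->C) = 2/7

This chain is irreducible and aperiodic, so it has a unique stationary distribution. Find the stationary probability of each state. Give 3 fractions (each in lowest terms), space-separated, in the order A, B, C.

Answer: 1/3 1/3 1/3

Derivation:
The stationary distribution satisfies pi = pi * P, i.e.:
  pi_A = 4/7*pi_A + 2/7*pi_B + 1/7*pi_C
  pi_B = 2/7*pi_A + 1/7*pi_B + 4/7*pi_C
  pi_C = 1/7*pi_A + 4/7*pi_B + 2/7*pi_C
with normalization: pi_A + pi_B + pi_C = 1.

Using the first 2 balance equations plus normalization, the linear system A*pi = b is:
  [-3/7, 2/7, 1/7] . pi = 0
  [2/7, -6/7, 4/7] . pi = 0
  [1, 1, 1] . pi = 1

Solving yields:
  pi_A = 1/3
  pi_B = 1/3
  pi_C = 1/3

Verification (pi * P):
  1/3*4/7 + 1/3*2/7 + 1/3*1/7 = 1/3 = pi_A  (ok)
  1/3*2/7 + 1/3*1/7 + 1/3*4/7 = 1/3 = pi_B  (ok)
  1/3*1/7 + 1/3*4/7 + 1/3*2/7 = 1/3 = pi_C  (ok)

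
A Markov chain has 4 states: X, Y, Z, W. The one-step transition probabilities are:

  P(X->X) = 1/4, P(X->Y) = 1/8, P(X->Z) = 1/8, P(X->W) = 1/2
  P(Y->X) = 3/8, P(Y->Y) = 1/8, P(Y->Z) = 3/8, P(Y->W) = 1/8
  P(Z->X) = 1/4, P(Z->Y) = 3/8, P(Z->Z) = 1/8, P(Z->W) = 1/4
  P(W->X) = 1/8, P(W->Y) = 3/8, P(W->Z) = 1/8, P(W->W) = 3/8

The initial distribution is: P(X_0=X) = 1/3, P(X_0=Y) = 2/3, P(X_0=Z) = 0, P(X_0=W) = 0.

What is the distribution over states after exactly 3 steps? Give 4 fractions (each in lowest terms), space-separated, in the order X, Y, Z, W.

Propagating the distribution step by step (d_{t+1} = d_t * P):
d_0 = (X=1/3, Y=2/3, Z=0, W=0)
  d_1[X] = 1/3*1/4 + 2/3*3/8 + 0*1/4 + 0*1/8 = 1/3
  d_1[Y] = 1/3*1/8 + 2/3*1/8 + 0*3/8 + 0*3/8 = 1/8
  d_1[Z] = 1/3*1/8 + 2/3*3/8 + 0*1/8 + 0*1/8 = 7/24
  d_1[W] = 1/3*1/2 + 2/3*1/8 + 0*1/4 + 0*3/8 = 1/4
d_1 = (X=1/3, Y=1/8, Z=7/24, W=1/4)
  d_2[X] = 1/3*1/4 + 1/8*3/8 + 7/24*1/4 + 1/4*1/8 = 15/64
  d_2[Y] = 1/3*1/8 + 1/8*1/8 + 7/24*3/8 + 1/4*3/8 = 25/96
  d_2[Z] = 1/3*1/8 + 1/8*3/8 + 7/24*1/8 + 1/4*1/8 = 5/32
  d_2[W] = 1/3*1/2 + 1/8*1/8 + 7/24*1/4 + 1/4*3/8 = 67/192
d_2 = (X=15/64, Y=25/96, Z=5/32, W=67/192)
  d_3[X] = 15/64*1/4 + 25/96*3/8 + 5/32*1/4 + 67/192*1/8 = 367/1536
  d_3[Y] = 15/64*1/8 + 25/96*1/8 + 5/32*3/8 + 67/192*3/8 = 193/768
  d_3[Z] = 15/64*1/8 + 25/96*3/8 + 5/32*1/8 + 67/192*1/8 = 73/384
  d_3[W] = 15/64*1/2 + 25/96*1/8 + 5/32*1/4 + 67/192*3/8 = 491/1536
d_3 = (X=367/1536, Y=193/768, Z=73/384, W=491/1536)

Answer: 367/1536 193/768 73/384 491/1536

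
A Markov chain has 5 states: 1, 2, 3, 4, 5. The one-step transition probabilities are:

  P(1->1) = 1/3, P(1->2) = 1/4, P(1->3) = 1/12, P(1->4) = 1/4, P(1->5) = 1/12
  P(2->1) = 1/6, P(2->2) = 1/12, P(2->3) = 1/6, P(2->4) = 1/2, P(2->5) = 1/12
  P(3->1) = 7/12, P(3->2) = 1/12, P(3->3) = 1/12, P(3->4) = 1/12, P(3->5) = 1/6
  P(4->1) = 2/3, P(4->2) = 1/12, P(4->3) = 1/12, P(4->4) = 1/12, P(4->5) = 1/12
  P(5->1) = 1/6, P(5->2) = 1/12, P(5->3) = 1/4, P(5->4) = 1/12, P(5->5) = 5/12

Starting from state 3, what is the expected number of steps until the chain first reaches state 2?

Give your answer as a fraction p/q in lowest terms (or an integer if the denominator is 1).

Answer: 383/59

Derivation:
Let h_i = expected steps to first reach 2 from state i.
Boundary: h_2 = 0.
First-step equations for the other states:
  h_1 = 1 + 1/3*h_1 + 1/4*h_2 + 1/12*h_3 + 1/4*h_4 + 1/12*h_5
  h_3 = 1 + 7/12*h_1 + 1/12*h_2 + 1/12*h_3 + 1/12*h_4 + 1/6*h_5
  h_4 = 1 + 2/3*h_1 + 1/12*h_2 + 1/12*h_3 + 1/12*h_4 + 1/12*h_5
  h_5 = 1 + 1/6*h_1 + 1/12*h_2 + 1/4*h_3 + 1/12*h_4 + 5/12*h_5

Substituting h_2 = 0 and rearranging gives the linear system (I - Q) h = 1:
  [2/3, -1/12, -1/4, -1/12] . (h_1, h_3, h_4, h_5) = 1
  [-7/12, 11/12, -1/12, -1/6] . (h_1, h_3, h_4, h_5) = 1
  [-2/3, -1/12, 11/12, -1/12] . (h_1, h_3, h_4, h_5) = 1
  [-1/6, -1/4, -1/12, 7/12] . (h_1, h_3, h_4, h_5) = 1

Solving yields:
  h_1 = 329/59
  h_3 = 383/59
  h_4 = 376/59
  h_5 = 7

Starting state is 3, so the expected hitting time is h_3 = 383/59.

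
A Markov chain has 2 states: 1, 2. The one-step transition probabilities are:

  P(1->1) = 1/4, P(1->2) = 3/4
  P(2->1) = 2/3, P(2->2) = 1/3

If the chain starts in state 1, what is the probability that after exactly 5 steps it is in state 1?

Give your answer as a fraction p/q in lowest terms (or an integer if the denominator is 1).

Answer: 12827/27648

Derivation:
Computing P^5 by repeated multiplication:
P^1 =
  1: [1/4, 3/4]
  2: [2/3, 1/3]
P^2 =
  1: [9/16, 7/16]
  2: [7/18, 11/18]
P^3 =
  1: [83/192, 109/192]
  2: [109/216, 107/216]
P^4 =
  1: [1121/2304, 1183/2304]
  2: [1183/2592, 1409/2592]
P^5 =
  1: [12827/27648, 14821/27648]
  2: [14821/31104, 16283/31104]

(P^5)[1 -> 1] = 12827/27648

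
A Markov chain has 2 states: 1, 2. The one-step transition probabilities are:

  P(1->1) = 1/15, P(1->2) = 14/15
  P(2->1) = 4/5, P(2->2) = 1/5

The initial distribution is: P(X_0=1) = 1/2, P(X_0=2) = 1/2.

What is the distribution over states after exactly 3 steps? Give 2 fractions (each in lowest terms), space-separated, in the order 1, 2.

Propagating the distribution step by step (d_{t+1} = d_t * P):
d_0 = (1=1/2, 2=1/2)
  d_1[1] = 1/2*1/15 + 1/2*4/5 = 13/30
  d_1[2] = 1/2*14/15 + 1/2*1/5 = 17/30
d_1 = (1=13/30, 2=17/30)
  d_2[1] = 13/30*1/15 + 17/30*4/5 = 217/450
  d_2[2] = 13/30*14/15 + 17/30*1/5 = 233/450
d_2 = (1=217/450, 2=233/450)
  d_3[1] = 217/450*1/15 + 233/450*4/5 = 3013/6750
  d_3[2] = 217/450*14/15 + 233/450*1/5 = 3737/6750
d_3 = (1=3013/6750, 2=3737/6750)

Answer: 3013/6750 3737/6750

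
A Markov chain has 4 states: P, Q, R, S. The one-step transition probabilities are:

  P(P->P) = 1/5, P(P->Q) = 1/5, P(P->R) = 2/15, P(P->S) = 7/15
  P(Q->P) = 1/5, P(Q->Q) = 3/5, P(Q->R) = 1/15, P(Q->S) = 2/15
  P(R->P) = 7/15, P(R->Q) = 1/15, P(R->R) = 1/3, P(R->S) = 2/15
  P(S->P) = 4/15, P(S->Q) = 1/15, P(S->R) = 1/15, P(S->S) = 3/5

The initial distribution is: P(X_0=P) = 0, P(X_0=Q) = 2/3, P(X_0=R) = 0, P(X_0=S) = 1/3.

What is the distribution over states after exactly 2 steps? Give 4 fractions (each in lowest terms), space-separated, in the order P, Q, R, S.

Answer: 32/135 217/675 67/675 77/225

Derivation:
Propagating the distribution step by step (d_{t+1} = d_t * P):
d_0 = (P=0, Q=2/3, R=0, S=1/3)
  d_1[P] = 0*1/5 + 2/3*1/5 + 0*7/15 + 1/3*4/15 = 2/9
  d_1[Q] = 0*1/5 + 2/3*3/5 + 0*1/15 + 1/3*1/15 = 19/45
  d_1[R] = 0*2/15 + 2/3*1/15 + 0*1/3 + 1/3*1/15 = 1/15
  d_1[S] = 0*7/15 + 2/3*2/15 + 0*2/15 + 1/3*3/5 = 13/45
d_1 = (P=2/9, Q=19/45, R=1/15, S=13/45)
  d_2[P] = 2/9*1/5 + 19/45*1/5 + 1/15*7/15 + 13/45*4/15 = 32/135
  d_2[Q] = 2/9*1/5 + 19/45*3/5 + 1/15*1/15 + 13/45*1/15 = 217/675
  d_2[R] = 2/9*2/15 + 19/45*1/15 + 1/15*1/3 + 13/45*1/15 = 67/675
  d_2[S] = 2/9*7/15 + 19/45*2/15 + 1/15*2/15 + 13/45*3/5 = 77/225
d_2 = (P=32/135, Q=217/675, R=67/675, S=77/225)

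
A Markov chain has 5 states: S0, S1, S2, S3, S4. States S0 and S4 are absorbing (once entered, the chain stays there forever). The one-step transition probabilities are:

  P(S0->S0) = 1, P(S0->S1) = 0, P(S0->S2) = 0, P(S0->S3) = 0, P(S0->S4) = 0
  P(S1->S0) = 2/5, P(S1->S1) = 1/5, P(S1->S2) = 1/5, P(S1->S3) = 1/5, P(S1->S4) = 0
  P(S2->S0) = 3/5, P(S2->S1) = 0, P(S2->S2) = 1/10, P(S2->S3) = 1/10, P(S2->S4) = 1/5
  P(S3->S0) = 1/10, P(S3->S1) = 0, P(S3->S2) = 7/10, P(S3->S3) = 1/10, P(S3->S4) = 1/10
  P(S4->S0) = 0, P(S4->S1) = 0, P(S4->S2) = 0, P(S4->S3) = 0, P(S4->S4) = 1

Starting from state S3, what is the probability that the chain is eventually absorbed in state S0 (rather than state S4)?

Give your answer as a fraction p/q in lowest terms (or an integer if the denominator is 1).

Answer: 51/74

Derivation:
Let a_i = P(absorbed in S0 | start in state i).
Boundary conditions: a_S0 = 1, a_S4 = 0.
For each transient state i, a_i = sum_j P(i->j) * a_j:
  a_S1 = 2/5*a_S0 + 1/5*a_S1 + 1/5*a_S2 + 1/5*a_S3 + 0*a_S4
  a_S2 = 3/5*a_S0 + 0*a_S1 + 1/10*a_S2 + 1/10*a_S3 + 1/5*a_S4
  a_S3 = 1/10*a_S0 + 0*a_S1 + 7/10*a_S2 + 1/10*a_S3 + 1/10*a_S4

Substituting a_S0 = 1 and a_S4 = 0, rearrange to (I - Q) a = r where r[i] = P(i -> S0):
  [4/5, -1/5, -1/5] . (a_S1, a_S2, a_S3) = 2/5
  [0, 9/10, -1/10] . (a_S1, a_S2, a_S3) = 3/5
  [0, -7/10, 9/10] . (a_S1, a_S2, a_S3) = 1/10

Solving yields:
  a_S1 = 127/148
  a_S2 = 55/74
  a_S3 = 51/74

Starting state is S3, so the absorption probability is a_S3 = 51/74.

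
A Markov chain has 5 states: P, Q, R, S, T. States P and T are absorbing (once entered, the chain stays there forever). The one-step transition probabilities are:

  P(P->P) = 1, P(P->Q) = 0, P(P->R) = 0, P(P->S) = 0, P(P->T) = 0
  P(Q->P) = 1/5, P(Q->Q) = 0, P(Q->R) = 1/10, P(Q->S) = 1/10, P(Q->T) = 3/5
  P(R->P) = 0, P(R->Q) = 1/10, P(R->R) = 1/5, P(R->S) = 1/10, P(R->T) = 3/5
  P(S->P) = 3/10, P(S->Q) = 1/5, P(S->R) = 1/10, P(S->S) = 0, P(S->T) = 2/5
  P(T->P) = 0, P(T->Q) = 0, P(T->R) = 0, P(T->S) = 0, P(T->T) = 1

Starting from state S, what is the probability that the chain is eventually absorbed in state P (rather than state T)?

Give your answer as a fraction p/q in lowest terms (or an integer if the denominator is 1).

Let a_i = P(absorbed in P | start in state i).
Boundary conditions: a_P = 1, a_T = 0.
For each transient state i, a_i = sum_j P(i->j) * a_j:
  a_Q = 1/5*a_P + 0*a_Q + 1/10*a_R + 1/10*a_S + 3/5*a_T
  a_R = 0*a_P + 1/10*a_Q + 1/5*a_R + 1/10*a_S + 3/5*a_T
  a_S = 3/10*a_P + 1/5*a_Q + 1/10*a_R + 0*a_S + 2/5*a_T

Substituting a_P = 1 and a_T = 0, rearrange to (I - Q) a = r where r[i] = P(i -> P):
  [1, -1/10, -1/10] . (a_Q, a_R, a_S) = 1/5
  [-1/10, 4/5, -1/10] . (a_Q, a_R, a_S) = 0
  [-1/5, -1/10, 1] . (a_Q, a_R, a_S) = 3/10

Solving yields:
  a_Q = 185/761
  a_R = 57/761
  a_S = 271/761

Starting state is S, so the absorption probability is a_S = 271/761.

Answer: 271/761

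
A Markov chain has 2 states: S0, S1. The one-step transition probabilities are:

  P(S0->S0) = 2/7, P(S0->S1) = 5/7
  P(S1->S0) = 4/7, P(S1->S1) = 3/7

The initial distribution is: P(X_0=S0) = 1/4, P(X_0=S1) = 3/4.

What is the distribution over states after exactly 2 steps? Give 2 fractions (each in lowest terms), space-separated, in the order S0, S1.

Propagating the distribution step by step (d_{t+1} = d_t * P):
d_0 = (S0=1/4, S1=3/4)
  d_1[S0] = 1/4*2/7 + 3/4*4/7 = 1/2
  d_1[S1] = 1/4*5/7 + 3/4*3/7 = 1/2
d_1 = (S0=1/2, S1=1/2)
  d_2[S0] = 1/2*2/7 + 1/2*4/7 = 3/7
  d_2[S1] = 1/2*5/7 + 1/2*3/7 = 4/7
d_2 = (S0=3/7, S1=4/7)

Answer: 3/7 4/7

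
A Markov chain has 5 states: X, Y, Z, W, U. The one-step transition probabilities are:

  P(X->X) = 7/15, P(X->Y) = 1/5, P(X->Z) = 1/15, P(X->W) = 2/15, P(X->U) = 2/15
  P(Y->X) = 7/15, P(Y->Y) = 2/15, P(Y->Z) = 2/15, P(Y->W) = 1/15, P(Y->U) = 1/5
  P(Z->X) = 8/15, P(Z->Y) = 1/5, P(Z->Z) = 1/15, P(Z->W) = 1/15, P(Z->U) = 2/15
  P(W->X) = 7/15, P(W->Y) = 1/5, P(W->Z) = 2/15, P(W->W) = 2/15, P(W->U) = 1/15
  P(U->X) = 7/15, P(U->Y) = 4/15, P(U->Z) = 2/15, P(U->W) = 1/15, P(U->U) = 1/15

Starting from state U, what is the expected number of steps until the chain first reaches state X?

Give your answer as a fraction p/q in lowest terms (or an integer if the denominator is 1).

Let h_i = expected steps to first reach X from state i.
Boundary: h_X = 0.
First-step equations for the other states:
  h_Y = 1 + 7/15*h_X + 2/15*h_Y + 2/15*h_Z + 1/15*h_W + 1/5*h_U
  h_Z = 1 + 8/15*h_X + 1/5*h_Y + 1/15*h_Z + 1/15*h_W + 2/15*h_U
  h_W = 1 + 7/15*h_X + 1/5*h_Y + 2/15*h_Z + 2/15*h_W + 1/15*h_U
  h_U = 1 + 7/15*h_X + 4/15*h_Y + 2/15*h_Z + 1/15*h_W + 1/15*h_U

Substituting h_X = 0 and rearranging gives the linear system (I - Q) h = 1:
  [13/15, -2/15, -1/15, -1/5] . (h_Y, h_Z, h_W, h_U) = 1
  [-1/5, 14/15, -1/15, -2/15] . (h_Y, h_Z, h_W, h_U) = 1
  [-1/5, -2/15, 13/15, -1/15] . (h_Y, h_Z, h_W, h_U) = 1
  [-4/15, -2/15, -1/15, 14/15] . (h_Y, h_Z, h_W, h_U) = 1

Solving yields:
  h_Y = 40/19
  h_Z = 75/38
  h_W = 40/19
  h_U = 40/19

Starting state is U, so the expected hitting time is h_U = 40/19.

Answer: 40/19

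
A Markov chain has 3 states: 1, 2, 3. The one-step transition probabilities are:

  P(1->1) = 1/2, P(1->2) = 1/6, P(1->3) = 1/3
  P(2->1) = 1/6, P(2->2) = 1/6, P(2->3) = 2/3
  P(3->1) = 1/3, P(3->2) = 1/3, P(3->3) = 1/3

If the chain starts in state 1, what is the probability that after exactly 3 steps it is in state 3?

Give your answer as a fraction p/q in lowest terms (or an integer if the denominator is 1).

Computing P^3 by repeated multiplication:
P^1 =
  1: [1/2, 1/6, 1/3]
  2: [1/6, 1/6, 2/3]
  3: [1/3, 1/3, 1/3]
P^2 =
  1: [7/18, 2/9, 7/18]
  2: [1/3, 5/18, 7/18]
  3: [1/3, 2/9, 4/9]
P^3 =
  1: [13/36, 25/108, 11/27]
  2: [37/108, 25/108, 23/54]
  3: [19/54, 13/54, 11/27]

(P^3)[1 -> 3] = 11/27

Answer: 11/27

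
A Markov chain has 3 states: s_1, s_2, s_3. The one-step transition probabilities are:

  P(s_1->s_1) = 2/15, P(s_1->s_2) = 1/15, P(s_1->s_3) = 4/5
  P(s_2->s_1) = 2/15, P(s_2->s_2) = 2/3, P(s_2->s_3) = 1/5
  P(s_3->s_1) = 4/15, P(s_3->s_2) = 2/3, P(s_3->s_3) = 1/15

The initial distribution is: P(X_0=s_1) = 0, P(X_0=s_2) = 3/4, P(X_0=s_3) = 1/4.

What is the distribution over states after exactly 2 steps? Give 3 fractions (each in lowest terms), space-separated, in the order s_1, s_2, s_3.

Propagating the distribution step by step (d_{t+1} = d_t * P):
d_0 = (s_1=0, s_2=3/4, s_3=1/4)
  d_1[s_1] = 0*2/15 + 3/4*2/15 + 1/4*4/15 = 1/6
  d_1[s_2] = 0*1/15 + 3/4*2/3 + 1/4*2/3 = 2/3
  d_1[s_3] = 0*4/5 + 3/4*1/5 + 1/4*1/15 = 1/6
d_1 = (s_1=1/6, s_2=2/3, s_3=1/6)
  d_2[s_1] = 1/6*2/15 + 2/3*2/15 + 1/6*4/15 = 7/45
  d_2[s_2] = 1/6*1/15 + 2/3*2/3 + 1/6*2/3 = 17/30
  d_2[s_3] = 1/6*4/5 + 2/3*1/5 + 1/6*1/15 = 5/18
d_2 = (s_1=7/45, s_2=17/30, s_3=5/18)

Answer: 7/45 17/30 5/18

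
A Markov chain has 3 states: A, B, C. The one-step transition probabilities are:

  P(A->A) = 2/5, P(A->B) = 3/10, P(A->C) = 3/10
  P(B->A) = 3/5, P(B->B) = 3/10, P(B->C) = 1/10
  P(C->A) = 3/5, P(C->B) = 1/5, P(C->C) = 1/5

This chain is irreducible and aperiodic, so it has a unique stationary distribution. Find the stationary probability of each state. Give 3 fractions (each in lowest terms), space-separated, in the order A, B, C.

Answer: 1/2 5/18 2/9

Derivation:
The stationary distribution satisfies pi = pi * P, i.e.:
  pi_A = 2/5*pi_A + 3/5*pi_B + 3/5*pi_C
  pi_B = 3/10*pi_A + 3/10*pi_B + 1/5*pi_C
  pi_C = 3/10*pi_A + 1/10*pi_B + 1/5*pi_C
with normalization: pi_A + pi_B + pi_C = 1.

Using the first 2 balance equations plus normalization, the linear system A*pi = b is:
  [-3/5, 3/5, 3/5] . pi = 0
  [3/10, -7/10, 1/5] . pi = 0
  [1, 1, 1] . pi = 1

Solving yields:
  pi_A = 1/2
  pi_B = 5/18
  pi_C = 2/9

Verification (pi * P):
  1/2*2/5 + 5/18*3/5 + 2/9*3/5 = 1/2 = pi_A  (ok)
  1/2*3/10 + 5/18*3/10 + 2/9*1/5 = 5/18 = pi_B  (ok)
  1/2*3/10 + 5/18*1/10 + 2/9*1/5 = 2/9 = pi_C  (ok)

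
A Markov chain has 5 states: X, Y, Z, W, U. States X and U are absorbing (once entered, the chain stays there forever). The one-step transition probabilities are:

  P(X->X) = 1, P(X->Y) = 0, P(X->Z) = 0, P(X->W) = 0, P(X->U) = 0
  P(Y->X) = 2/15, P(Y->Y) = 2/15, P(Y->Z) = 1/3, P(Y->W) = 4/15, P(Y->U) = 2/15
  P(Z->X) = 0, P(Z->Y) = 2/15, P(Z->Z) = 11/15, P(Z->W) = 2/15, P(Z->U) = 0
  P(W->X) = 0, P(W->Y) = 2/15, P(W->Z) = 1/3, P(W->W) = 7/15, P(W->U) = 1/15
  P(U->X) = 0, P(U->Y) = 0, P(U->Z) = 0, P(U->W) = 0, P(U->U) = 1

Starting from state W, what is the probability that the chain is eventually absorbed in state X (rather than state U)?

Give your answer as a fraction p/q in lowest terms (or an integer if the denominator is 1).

Let a_i = P(absorbed in X | start in state i).
Boundary conditions: a_X = 1, a_U = 0.
For each transient state i, a_i = sum_j P(i->j) * a_j:
  a_Y = 2/15*a_X + 2/15*a_Y + 1/3*a_Z + 4/15*a_W + 2/15*a_U
  a_Z = 0*a_X + 2/15*a_Y + 11/15*a_Z + 2/15*a_W + 0*a_U
  a_W = 0*a_X + 2/15*a_Y + 1/3*a_Z + 7/15*a_W + 1/15*a_U

Substituting a_X = 1 and a_U = 0, rearrange to (I - Q) a = r where r[i] = P(i -> X):
  [13/15, -1/3, -4/15] . (a_Y, a_Z, a_W) = 2/15
  [-2/15, 4/15, -2/15] . (a_Y, a_Z, a_W) = 0
  [-2/15, -1/3, 8/15] . (a_Y, a_Z, a_W) = 0

Solving yields:
  a_Y = 22/57
  a_Z = 20/57
  a_W = 6/19

Starting state is W, so the absorption probability is a_W = 6/19.

Answer: 6/19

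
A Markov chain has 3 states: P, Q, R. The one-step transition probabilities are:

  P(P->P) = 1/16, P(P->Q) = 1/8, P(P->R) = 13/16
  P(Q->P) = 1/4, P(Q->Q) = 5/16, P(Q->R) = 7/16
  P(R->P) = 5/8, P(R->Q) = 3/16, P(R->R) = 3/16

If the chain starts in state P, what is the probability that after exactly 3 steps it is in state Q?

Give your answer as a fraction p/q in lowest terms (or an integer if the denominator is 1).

Answer: 731/4096

Derivation:
Computing P^3 by repeated multiplication:
P^1 =
  P: [1/16, 1/8, 13/16]
  Q: [1/4, 5/16, 7/16]
  R: [5/8, 3/16, 3/16]
P^2 =
  P: [139/256, 51/256, 33/128]
  Q: [47/128, 27/128, 27/64]
  R: [13/64, 11/64, 5/8]
P^3 =
  P: [1003/4096, 731/4096, 1181/2048]
  Q: [695/2048, 391/2048, 481/1024]
  R: [457/1024, 201/1024, 183/512]

(P^3)[P -> Q] = 731/4096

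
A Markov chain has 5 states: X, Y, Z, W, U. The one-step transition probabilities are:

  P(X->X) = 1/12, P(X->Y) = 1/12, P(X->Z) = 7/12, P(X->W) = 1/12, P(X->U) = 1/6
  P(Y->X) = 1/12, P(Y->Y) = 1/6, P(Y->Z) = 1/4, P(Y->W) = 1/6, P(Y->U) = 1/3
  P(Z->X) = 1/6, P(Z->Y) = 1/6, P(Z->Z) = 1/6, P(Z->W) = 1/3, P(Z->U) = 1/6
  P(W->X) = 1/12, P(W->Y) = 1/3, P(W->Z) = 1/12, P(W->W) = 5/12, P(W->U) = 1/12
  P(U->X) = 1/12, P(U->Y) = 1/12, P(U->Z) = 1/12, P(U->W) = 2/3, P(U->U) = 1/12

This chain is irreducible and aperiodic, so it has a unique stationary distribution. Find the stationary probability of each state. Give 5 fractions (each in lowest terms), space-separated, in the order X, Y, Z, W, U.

Answer: 189/1919 393/1919 349/1919 685/1919 3/19

Derivation:
The stationary distribution satisfies pi = pi * P, i.e.:
  pi_X = 1/12*pi_X + 1/12*pi_Y + 1/6*pi_Z + 1/12*pi_W + 1/12*pi_U
  pi_Y = 1/12*pi_X + 1/6*pi_Y + 1/6*pi_Z + 1/3*pi_W + 1/12*pi_U
  pi_Z = 7/12*pi_X + 1/4*pi_Y + 1/6*pi_Z + 1/12*pi_W + 1/12*pi_U
  pi_W = 1/12*pi_X + 1/6*pi_Y + 1/3*pi_Z + 5/12*pi_W + 2/3*pi_U
  pi_U = 1/6*pi_X + 1/3*pi_Y + 1/6*pi_Z + 1/12*pi_W + 1/12*pi_U
with normalization: pi_X + pi_Y + pi_Z + pi_W + pi_U = 1.

Using the first 4 balance equations plus normalization, the linear system A*pi = b is:
  [-11/12, 1/12, 1/6, 1/12, 1/12] . pi = 0
  [1/12, -5/6, 1/6, 1/3, 1/12] . pi = 0
  [7/12, 1/4, -5/6, 1/12, 1/12] . pi = 0
  [1/12, 1/6, 1/3, -7/12, 2/3] . pi = 0
  [1, 1, 1, 1, 1] . pi = 1

Solving yields:
  pi_X = 189/1919
  pi_Y = 393/1919
  pi_Z = 349/1919
  pi_W = 685/1919
  pi_U = 3/19

Verification (pi * P):
  189/1919*1/12 + 393/1919*1/12 + 349/1919*1/6 + 685/1919*1/12 + 3/19*1/12 = 189/1919 = pi_X  (ok)
  189/1919*1/12 + 393/1919*1/6 + 349/1919*1/6 + 685/1919*1/3 + 3/19*1/12 = 393/1919 = pi_Y  (ok)
  189/1919*7/12 + 393/1919*1/4 + 349/1919*1/6 + 685/1919*1/12 + 3/19*1/12 = 349/1919 = pi_Z  (ok)
  189/1919*1/12 + 393/1919*1/6 + 349/1919*1/3 + 685/1919*5/12 + 3/19*2/3 = 685/1919 = pi_W  (ok)
  189/1919*1/6 + 393/1919*1/3 + 349/1919*1/6 + 685/1919*1/12 + 3/19*1/12 = 3/19 = pi_U  (ok)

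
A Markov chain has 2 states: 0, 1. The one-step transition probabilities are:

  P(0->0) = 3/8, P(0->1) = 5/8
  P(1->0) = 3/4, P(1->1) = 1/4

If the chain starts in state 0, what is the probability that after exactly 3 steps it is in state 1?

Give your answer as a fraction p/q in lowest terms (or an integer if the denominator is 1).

Answer: 245/512

Derivation:
Computing P^3 by repeated multiplication:
P^1 =
  0: [3/8, 5/8]
  1: [3/4, 1/4]
P^2 =
  0: [39/64, 25/64]
  1: [15/32, 17/32]
P^3 =
  0: [267/512, 245/512]
  1: [147/256, 109/256]

(P^3)[0 -> 1] = 245/512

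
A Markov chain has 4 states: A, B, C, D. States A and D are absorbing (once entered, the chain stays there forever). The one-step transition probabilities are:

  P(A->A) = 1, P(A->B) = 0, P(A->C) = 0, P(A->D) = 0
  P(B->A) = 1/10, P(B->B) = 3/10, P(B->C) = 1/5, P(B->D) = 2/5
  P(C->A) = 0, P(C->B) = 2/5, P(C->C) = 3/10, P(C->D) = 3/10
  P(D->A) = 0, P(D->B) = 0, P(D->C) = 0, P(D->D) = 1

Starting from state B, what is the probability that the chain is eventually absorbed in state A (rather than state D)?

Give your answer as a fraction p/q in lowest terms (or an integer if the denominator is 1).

Let a_i = P(absorbed in A | start in state i).
Boundary conditions: a_A = 1, a_D = 0.
For each transient state i, a_i = sum_j P(i->j) * a_j:
  a_B = 1/10*a_A + 3/10*a_B + 1/5*a_C + 2/5*a_D
  a_C = 0*a_A + 2/5*a_B + 3/10*a_C + 3/10*a_D

Substituting a_A = 1 and a_D = 0, rearrange to (I - Q) a = r where r[i] = P(i -> A):
  [7/10, -1/5] . (a_B, a_C) = 1/10
  [-2/5, 7/10] . (a_B, a_C) = 0

Solving yields:
  a_B = 7/41
  a_C = 4/41

Starting state is B, so the absorption probability is a_B = 7/41.

Answer: 7/41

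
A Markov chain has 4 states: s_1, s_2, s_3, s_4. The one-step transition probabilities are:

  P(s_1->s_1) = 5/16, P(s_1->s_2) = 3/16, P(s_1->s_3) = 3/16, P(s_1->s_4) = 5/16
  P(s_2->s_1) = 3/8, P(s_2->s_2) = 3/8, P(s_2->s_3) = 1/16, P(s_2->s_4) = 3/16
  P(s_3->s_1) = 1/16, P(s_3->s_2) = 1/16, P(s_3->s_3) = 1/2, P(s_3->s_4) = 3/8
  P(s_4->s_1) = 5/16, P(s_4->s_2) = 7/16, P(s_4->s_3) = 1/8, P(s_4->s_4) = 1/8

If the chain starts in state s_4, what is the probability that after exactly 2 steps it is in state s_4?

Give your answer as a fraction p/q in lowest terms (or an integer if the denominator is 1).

Computing P^2 by repeated multiplication:
P^1 =
  s_1: [5/16, 3/16, 3/16, 5/16]
  s_2: [3/8, 3/8, 1/16, 3/16]
  s_3: [1/16, 1/16, 1/2, 3/8]
  s_4: [5/16, 7/16, 1/8, 1/8]
P^2 =
  s_1: [71/256, 71/256, 13/64, 31/128]
  s_2: [41/128, 19/64, 19/128, 15/64]
  s_3: [49/256, 59/256, 5/16, 17/64]
  s_4: [79/256, 73/256, 21/128, 31/128]

(P^2)[s_4 -> s_4] = 31/128

Answer: 31/128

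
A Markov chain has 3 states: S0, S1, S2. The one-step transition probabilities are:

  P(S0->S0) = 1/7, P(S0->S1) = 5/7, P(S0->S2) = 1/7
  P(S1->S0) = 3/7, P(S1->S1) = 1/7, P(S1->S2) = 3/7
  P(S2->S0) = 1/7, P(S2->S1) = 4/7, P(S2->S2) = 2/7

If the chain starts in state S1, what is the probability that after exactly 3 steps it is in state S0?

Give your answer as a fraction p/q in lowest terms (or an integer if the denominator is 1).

Answer: 15/49

Derivation:
Computing P^3 by repeated multiplication:
P^1 =
  S0: [1/7, 5/7, 1/7]
  S1: [3/7, 1/7, 3/7]
  S2: [1/7, 4/7, 2/7]
P^2 =
  S0: [17/49, 2/7, 18/49]
  S1: [9/49, 4/7, 12/49]
  S2: [15/49, 17/49, 17/49]
P^3 =
  S0: [11/49, 171/343, 95/343]
  S1: [15/49, 121/343, 117/343]
  S2: [83/343, 160/343, 100/343]

(P^3)[S1 -> S0] = 15/49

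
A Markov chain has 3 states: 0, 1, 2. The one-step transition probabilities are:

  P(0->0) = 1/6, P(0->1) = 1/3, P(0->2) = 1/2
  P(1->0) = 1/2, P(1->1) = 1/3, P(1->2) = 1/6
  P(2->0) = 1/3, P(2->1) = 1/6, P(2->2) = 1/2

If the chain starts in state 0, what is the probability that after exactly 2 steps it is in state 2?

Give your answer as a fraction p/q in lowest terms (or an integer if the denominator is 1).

Computing P^2 by repeated multiplication:
P^1 =
  0: [1/6, 1/3, 1/2]
  1: [1/2, 1/3, 1/6]
  2: [1/3, 1/6, 1/2]
P^2 =
  0: [13/36, 1/4, 7/18]
  1: [11/36, 11/36, 7/18]
  2: [11/36, 1/4, 4/9]

(P^2)[0 -> 2] = 7/18

Answer: 7/18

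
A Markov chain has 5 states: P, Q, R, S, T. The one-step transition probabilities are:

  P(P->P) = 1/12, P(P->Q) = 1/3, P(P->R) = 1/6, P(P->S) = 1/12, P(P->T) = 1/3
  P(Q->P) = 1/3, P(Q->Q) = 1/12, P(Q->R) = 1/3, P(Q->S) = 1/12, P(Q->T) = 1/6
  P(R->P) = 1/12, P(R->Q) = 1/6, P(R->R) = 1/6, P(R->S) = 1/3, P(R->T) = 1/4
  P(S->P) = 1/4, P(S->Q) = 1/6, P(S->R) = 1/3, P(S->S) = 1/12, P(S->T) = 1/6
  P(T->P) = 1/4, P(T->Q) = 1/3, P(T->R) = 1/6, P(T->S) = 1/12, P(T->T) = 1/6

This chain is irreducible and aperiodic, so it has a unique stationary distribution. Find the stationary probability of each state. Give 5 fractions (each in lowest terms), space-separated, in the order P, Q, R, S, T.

The stationary distribution satisfies pi = pi * P, i.e.:
  pi_P = 1/12*pi_P + 1/3*pi_Q + 1/12*pi_R + 1/4*pi_S + 1/4*pi_T
  pi_Q = 1/3*pi_P + 1/12*pi_Q + 1/6*pi_R + 1/6*pi_S + 1/3*pi_T
  pi_R = 1/6*pi_P + 1/3*pi_Q + 1/6*pi_R + 1/3*pi_S + 1/6*pi_T
  pi_S = 1/12*pi_P + 1/12*pi_Q + 1/3*pi_R + 1/12*pi_S + 1/12*pi_T
  pi_T = 1/3*pi_P + 1/6*pi_Q + 1/4*pi_R + 1/6*pi_S + 1/6*pi_T
with normalization: pi_P + pi_Q + pi_R + pi_S + pi_T = 1.

Using the first 4 balance equations plus normalization, the linear system A*pi = b is:
  [-11/12, 1/3, 1/12, 1/4, 1/4] . pi = 0
  [1/3, -11/12, 1/6, 1/6, 1/3] . pi = 0
  [1/6, 1/3, -5/6, 1/3, 1/6] . pi = 0
  [1/12, 1/12, 1/3, -11/12, 1/12] . pi = 0
  [1, 1, 1, 1, 1] . pi = 1

Solving yields:
  pi_P = 589/2982
  pi_Q = 232/1065
  pi_R = 241/1065
  pi_S = 149/1065
  pi_T = 3257/14910

Verification (pi * P):
  589/2982*1/12 + 232/1065*1/3 + 241/1065*1/12 + 149/1065*1/4 + 3257/14910*1/4 = 589/2982 = pi_P  (ok)
  589/2982*1/3 + 232/1065*1/12 + 241/1065*1/6 + 149/1065*1/6 + 3257/14910*1/3 = 232/1065 = pi_Q  (ok)
  589/2982*1/6 + 232/1065*1/3 + 241/1065*1/6 + 149/1065*1/3 + 3257/14910*1/6 = 241/1065 = pi_R  (ok)
  589/2982*1/12 + 232/1065*1/12 + 241/1065*1/3 + 149/1065*1/12 + 3257/14910*1/12 = 149/1065 = pi_S  (ok)
  589/2982*1/3 + 232/1065*1/6 + 241/1065*1/4 + 149/1065*1/6 + 3257/14910*1/6 = 3257/14910 = pi_T  (ok)

Answer: 589/2982 232/1065 241/1065 149/1065 3257/14910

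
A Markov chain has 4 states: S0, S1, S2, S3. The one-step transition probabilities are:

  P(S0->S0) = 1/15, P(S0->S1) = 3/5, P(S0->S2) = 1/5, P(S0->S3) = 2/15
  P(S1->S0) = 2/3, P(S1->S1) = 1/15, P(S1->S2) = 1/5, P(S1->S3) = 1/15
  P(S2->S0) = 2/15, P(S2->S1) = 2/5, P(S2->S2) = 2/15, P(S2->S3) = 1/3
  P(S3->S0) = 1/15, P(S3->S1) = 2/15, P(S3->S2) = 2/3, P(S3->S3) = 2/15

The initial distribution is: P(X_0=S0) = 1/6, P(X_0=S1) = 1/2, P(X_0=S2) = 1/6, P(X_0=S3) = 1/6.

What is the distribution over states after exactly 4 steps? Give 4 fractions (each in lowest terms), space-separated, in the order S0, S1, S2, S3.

Propagating the distribution step by step (d_{t+1} = d_t * P):
d_0 = (S0=1/6, S1=1/2, S2=1/6, S3=1/6)
  d_1[S0] = 1/6*1/15 + 1/2*2/3 + 1/6*2/15 + 1/6*1/15 = 17/45
  d_1[S1] = 1/6*3/5 + 1/2*1/15 + 1/6*2/5 + 1/6*2/15 = 2/9
  d_1[S2] = 1/6*1/5 + 1/2*1/5 + 1/6*2/15 + 1/6*2/3 = 4/15
  d_1[S3] = 1/6*2/15 + 1/2*1/15 + 1/6*1/3 + 1/6*2/15 = 2/15
d_1 = (S0=17/45, S1=2/9, S2=4/15, S3=2/15)
  d_2[S0] = 17/45*1/15 + 2/9*2/3 + 4/15*2/15 + 2/15*1/15 = 49/225
  d_2[S1] = 17/45*3/5 + 2/9*1/15 + 4/15*2/5 + 2/15*2/15 = 247/675
  d_2[S2] = 17/45*1/5 + 2/9*1/5 + 4/15*2/15 + 2/15*2/3 = 11/45
  d_2[S3] = 17/45*2/15 + 2/9*1/15 + 4/15*1/3 + 2/15*2/15 = 116/675
d_2 = (S0=49/225, S1=247/675, S2=11/45, S3=116/675)
  d_3[S0] = 49/225*1/15 + 247/675*2/3 + 11/45*2/15 + 116/675*1/15 = 1021/3375
  d_3[S1] = 49/225*3/5 + 247/675*1/15 + 11/45*2/5 + 116/675*2/15 = 2792/10125
  d_3[S2] = 49/225*1/5 + 247/675*1/5 + 11/45*2/15 + 116/675*2/3 = 2672/10125
  d_3[S3] = 49/225*2/15 + 247/675*1/15 + 11/45*1/3 + 116/675*2/15 = 1598/10125
d_3 = (S0=1021/3375, S1=2792/10125, S2=2672/10125, S3=1598/10125)
  d_4[S0] = 1021/3375*1/15 + 2792/10125*2/3 + 2672/10125*2/15 + 1598/10125*1/15 = 1517/6075
  d_4[S1] = 1021/3375*3/5 + 2792/10125*1/15 + 2672/10125*2/5 + 1598/10125*2/15 = 16529/50625
  d_4[S2] = 1021/3375*1/5 + 2792/10125*1/5 + 2672/10125*2/15 + 1598/10125*2/3 = 4321/16875
  d_4[S3] = 1021/3375*2/15 + 2792/10125*1/15 + 2672/10125*1/3 + 1598/10125*2/15 = 25474/151875
d_4 = (S0=1517/6075, S1=16529/50625, S2=4321/16875, S3=25474/151875)

Answer: 1517/6075 16529/50625 4321/16875 25474/151875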